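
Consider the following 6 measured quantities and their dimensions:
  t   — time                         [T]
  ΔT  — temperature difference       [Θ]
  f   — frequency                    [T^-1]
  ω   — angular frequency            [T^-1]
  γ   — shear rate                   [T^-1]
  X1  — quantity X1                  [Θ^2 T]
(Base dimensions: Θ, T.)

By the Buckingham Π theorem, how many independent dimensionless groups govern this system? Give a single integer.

4

Write exponents as rows Θ,T / cols t,ΔT,f,ω,γ,X1:
  Θ: [ 0  1  0  0  0  2]
  T: [ 1  0 -1 -1 -1  1]
Row reduction gives pivot columns t,ΔT; rank = 2
n=6, r=2 ⇒ 4 dimensionless groups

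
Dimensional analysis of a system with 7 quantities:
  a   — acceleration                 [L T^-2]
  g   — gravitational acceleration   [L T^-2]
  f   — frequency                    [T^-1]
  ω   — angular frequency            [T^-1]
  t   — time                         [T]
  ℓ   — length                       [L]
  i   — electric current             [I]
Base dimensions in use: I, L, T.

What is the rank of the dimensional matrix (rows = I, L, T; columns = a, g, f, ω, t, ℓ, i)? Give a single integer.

Dimensional matrix (I×L×T by a×g×f×ω×t×ℓ×i):
  I: [ 0  0  0  0  0  0  1]
  L: [ 1  1  0  0  0  1  0]
  T: [-2 -2 -1 -1  1  0  0]
Row reduction gives pivot columns a,f,i; rank = 3

3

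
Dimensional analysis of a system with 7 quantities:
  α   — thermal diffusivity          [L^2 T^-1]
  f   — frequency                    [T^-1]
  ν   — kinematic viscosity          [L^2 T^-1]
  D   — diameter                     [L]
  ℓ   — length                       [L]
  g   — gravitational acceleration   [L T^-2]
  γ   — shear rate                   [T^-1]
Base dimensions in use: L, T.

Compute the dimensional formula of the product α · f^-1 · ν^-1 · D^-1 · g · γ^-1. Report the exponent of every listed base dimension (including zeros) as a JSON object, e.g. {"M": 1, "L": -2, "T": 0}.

{"L": 0, "T": 0}

Exponent matrix [L,T] × [α,f,ν,D,ℓ,g,γ]:
  L: [ 2  0  2  1  1  1  0]
  T: [-1 -1 -1  0  0 -2 -1]
  [L]: (1)·2+(-1)·0+(-1)·2+(-1)·1+(1)·1+(-1)·0 = 0
  [T]: (1)·-1+(-1)·-1+(-1)·-1+(-1)·0+(1)·-2+(-1)·-1 = 0
⇒ 1 (dimensionless)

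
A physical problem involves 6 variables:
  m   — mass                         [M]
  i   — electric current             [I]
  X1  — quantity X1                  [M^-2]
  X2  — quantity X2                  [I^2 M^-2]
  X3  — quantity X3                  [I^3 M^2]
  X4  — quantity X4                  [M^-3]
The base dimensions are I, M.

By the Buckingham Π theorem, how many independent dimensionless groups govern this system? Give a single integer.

Write exponents as rows I,M / cols m,i,X1,X2,X3,X4:
  I: [ 0  1  0  2  3  0]
  M: [ 1  0 -2 -2  2 -3]
Echelon form has 2 nonzero rows (pivots: m,i)
Π count = n − r = 6 − 2 = 4

4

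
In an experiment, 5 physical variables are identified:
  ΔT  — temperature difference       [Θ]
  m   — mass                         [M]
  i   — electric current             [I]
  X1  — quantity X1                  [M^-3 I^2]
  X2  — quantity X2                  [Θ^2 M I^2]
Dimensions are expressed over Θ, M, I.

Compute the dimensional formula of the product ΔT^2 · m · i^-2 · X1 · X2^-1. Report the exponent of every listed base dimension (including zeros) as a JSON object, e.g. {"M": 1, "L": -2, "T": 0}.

{"Θ": 0, "M": -3, "I": -2}

Exponent matrix [Θ,M,I] × [ΔT,m,i,X1,X2]:
  Θ: [ 1  0  0  0  2]
  M: [ 0  1  0 -3  1]
  I: [ 0  0  1  2  2]
  [Θ]: (2)·1+(1)·0+(-2)·0+(1)·0+(-1)·2 = 0
  [M]: (2)·0+(1)·1+(-2)·0+(1)·-3+(-1)·1 = -3
  [I]: (2)·0+(1)·0+(-2)·1+(1)·2+(-1)·2 = -2
⇒ M^-3 I^-2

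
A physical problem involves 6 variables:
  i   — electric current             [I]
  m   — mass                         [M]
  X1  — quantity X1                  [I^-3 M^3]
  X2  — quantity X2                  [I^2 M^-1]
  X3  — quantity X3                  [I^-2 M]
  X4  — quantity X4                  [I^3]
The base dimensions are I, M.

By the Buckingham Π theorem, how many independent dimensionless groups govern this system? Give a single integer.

4

Write exponents as rows I,M / cols i,m,X1,X2,X3,X4:
  I: [ 1  0 -3  2 -2  3]
  M: [ 0  1  3 -1  1  0]
Echelon form has 2 nonzero rows (pivots: i,m)
6 vars − rank 2 = 4 Π groups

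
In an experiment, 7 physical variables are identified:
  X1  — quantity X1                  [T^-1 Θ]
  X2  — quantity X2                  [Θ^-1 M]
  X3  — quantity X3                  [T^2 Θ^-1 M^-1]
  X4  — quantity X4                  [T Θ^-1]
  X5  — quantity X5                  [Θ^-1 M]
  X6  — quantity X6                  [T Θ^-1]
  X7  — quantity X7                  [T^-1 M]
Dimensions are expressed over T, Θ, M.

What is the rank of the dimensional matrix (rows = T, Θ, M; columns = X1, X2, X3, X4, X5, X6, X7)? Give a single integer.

Exponent matrix [T,Θ,M] × [X1,X2,X3,X4,X5,X6,X7]:
  T: [-1  0  2  1  0  1 -1]
  Θ: [ 1 -1 -1 -1 -1 -1  0]
  M: [ 0  1 -1  0  1  0  1]
RREF → pivots at {X1,X2} ⇒ r = 2

2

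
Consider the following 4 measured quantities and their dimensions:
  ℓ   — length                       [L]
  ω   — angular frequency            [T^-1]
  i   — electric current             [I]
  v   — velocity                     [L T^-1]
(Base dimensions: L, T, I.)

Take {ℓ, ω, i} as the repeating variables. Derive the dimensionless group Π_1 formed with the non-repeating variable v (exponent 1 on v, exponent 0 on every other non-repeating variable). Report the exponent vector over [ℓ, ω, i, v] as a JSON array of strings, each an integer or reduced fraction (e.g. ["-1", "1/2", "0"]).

["-1", "-1", "0", "1"]

Exponent matrix [L,T,I] × [ℓ,ω,i,v]:
  L: [ 1  0  0  1]
  T: [ 0 -1  0 -1]
  I: [ 0  0  1  0]
Row reduction gives pivot columns ℓ,ω,i; rank = 3
Repeat: ℓ,ω,i; free: v
RREF:
  r0: [   1    0    0    1]
  r1: [   0    1    0    1]
  r2: [   0    0    1    0]
Fix exponent of v at 1; solve each RREF row for its pivot's exponent:
  r0: exp(ℓ) + (1)·1 = 0 ⇒ exp(ℓ) = -1
  r1: exp(ω) + (1)·1 = 0 ⇒ exp(ω) = -1
  r2: exp(i) + (0)·1 = 0 ⇒ exp(i) = 0
Π_1 = ℓ^-1 · ω^-1 · v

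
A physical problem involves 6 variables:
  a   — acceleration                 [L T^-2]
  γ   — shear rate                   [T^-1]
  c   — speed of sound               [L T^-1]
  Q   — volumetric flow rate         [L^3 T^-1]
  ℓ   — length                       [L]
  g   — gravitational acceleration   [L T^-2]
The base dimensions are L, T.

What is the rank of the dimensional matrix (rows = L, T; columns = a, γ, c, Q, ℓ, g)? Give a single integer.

2

Exponent matrix [L,T] × [a,γ,c,Q,ℓ,g]:
  L: [ 1  0  1  3  1  1]
  T: [-2 -1 -1 -1  0 -2]
Echelon form has 2 nonzero rows (pivots: a,γ)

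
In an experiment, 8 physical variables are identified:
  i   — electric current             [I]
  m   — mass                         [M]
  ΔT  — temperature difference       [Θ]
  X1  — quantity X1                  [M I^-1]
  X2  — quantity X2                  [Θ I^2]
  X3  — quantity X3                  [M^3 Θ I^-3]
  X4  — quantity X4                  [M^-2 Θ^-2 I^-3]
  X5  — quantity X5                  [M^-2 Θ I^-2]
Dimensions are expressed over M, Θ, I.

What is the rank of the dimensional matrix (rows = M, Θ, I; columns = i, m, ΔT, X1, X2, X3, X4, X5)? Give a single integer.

Exponent matrix [M,Θ,I] × [i,m,ΔT,X1,X2,X3,X4,X5]:
  M: [ 0  1  0  1  0  3 -2 -2]
  Θ: [ 0  0  1  0  1  1 -2  1]
  I: [ 1  0  0 -1  2 -3 -3 -2]
Row reduction gives pivot columns i,m,ΔT; rank = 3

3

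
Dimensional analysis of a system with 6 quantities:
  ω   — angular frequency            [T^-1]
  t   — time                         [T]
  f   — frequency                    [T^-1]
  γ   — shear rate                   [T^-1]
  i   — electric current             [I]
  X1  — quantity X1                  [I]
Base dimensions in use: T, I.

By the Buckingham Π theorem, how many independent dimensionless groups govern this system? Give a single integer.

4

Dimensional matrix (T×I by ω×t×f×γ×i×X1):
  T: [-1  1 -1 -1  0  0]
  I: [ 0  0  0  0  1  1]
Row reduction gives pivot columns ω,i; rank = 2
Π count = n − r = 6 − 2 = 4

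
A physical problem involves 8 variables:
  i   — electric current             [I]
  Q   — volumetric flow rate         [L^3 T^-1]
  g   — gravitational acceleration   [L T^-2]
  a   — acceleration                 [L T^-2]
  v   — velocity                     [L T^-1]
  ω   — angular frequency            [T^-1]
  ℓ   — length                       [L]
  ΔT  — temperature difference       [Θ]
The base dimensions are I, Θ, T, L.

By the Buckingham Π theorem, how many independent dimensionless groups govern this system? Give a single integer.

Write exponents as rows I,Θ,T,L / cols i,Q,g,a,v,ω,ℓ,ΔT:
  I: [ 1  0  0  0  0  0  0  0]
  Θ: [ 0  0  0  0  0  0  0  1]
  T: [ 0 -1 -2 -2 -1 -1  0  0]
  L: [ 0  3  1  1  1  0  1  0]
RREF → pivots at {i,Q,g,ΔT} ⇒ r = 4
8 vars − rank 4 = 4 Π groups

4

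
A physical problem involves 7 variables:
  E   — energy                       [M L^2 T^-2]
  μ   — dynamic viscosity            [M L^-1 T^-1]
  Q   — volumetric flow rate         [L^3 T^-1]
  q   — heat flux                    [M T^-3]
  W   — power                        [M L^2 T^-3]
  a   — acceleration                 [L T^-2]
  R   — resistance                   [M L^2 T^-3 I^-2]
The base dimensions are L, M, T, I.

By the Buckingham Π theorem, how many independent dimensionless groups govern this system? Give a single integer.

3

Exponent matrix [L,M,T,I] × [E,μ,Q,q,W,a,R]:
  L: [ 2 -1  3  0  2  1  2]
  M: [ 1  1  0  1  1  0  1]
  T: [-2 -1 -1 -3 -3 -2 -3]
  I: [ 0  0  0  0  0  0 -2]
Row reduction gives pivot columns E,μ,q,R; rank = 4
7 vars − rank 4 = 3 Π groups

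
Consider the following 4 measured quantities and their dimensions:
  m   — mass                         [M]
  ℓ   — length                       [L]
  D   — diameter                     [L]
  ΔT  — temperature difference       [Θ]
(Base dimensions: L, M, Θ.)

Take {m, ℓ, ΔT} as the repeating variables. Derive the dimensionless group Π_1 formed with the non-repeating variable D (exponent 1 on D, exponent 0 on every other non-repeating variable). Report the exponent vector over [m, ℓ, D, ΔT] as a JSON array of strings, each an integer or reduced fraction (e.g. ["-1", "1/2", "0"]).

["0", "-1", "1", "0"]

Dimensional matrix (L×M×Θ by m×ℓ×D×ΔT):
  L: [ 0  1  1  0]
  M: [ 1  0  0  0]
  Θ: [ 0  0  0  1]
Row reduction gives pivot columns m,ℓ,ΔT; rank = 3
Repeat: m,ℓ,ΔT; free: D
RREF:
  r0: [   1    0    0    0]
  r1: [   0    1    1    0]
  r2: [   0    0    0    1]
Fix exponent of D at 1; solve each RREF row for its pivot's exponent:
  r0: exp(m) + (0)·1 = 0 ⇒ exp(m) = 0
  r1: exp(ℓ) + (1)·1 = 0 ⇒ exp(ℓ) = -1
  r2: exp(ΔT) + (0)·1 = 0 ⇒ exp(ΔT) = 0
Π_1 = ℓ^-1 · D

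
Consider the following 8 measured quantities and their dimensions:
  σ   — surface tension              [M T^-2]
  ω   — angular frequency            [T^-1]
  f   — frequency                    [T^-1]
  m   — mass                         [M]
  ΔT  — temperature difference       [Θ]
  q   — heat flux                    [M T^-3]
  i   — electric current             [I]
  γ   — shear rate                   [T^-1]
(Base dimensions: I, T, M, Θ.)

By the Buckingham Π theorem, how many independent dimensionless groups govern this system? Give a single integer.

4

Dimensional matrix (I×T×M×Θ by σ×ω×f×m×ΔT×q×i×γ):
  I: [ 0  0  0  0  0  0  1  0]
  T: [-2 -1 -1  0  0 -3  0 -1]
  M: [ 1  0  0  1  0  1  0  0]
  Θ: [ 0  0  0  0  1  0  0  0]
RREF → pivots at {σ,ω,ΔT,i} ⇒ r = 4
8 vars − rank 4 = 4 Π groups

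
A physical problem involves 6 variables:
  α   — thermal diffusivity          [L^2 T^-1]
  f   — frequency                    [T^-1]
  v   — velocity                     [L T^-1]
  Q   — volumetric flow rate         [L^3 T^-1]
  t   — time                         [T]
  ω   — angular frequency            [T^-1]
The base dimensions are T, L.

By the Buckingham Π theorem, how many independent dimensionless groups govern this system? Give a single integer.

Exponent matrix [T,L] × [α,f,v,Q,t,ω]:
  T: [-1 -1 -1 -1  1 -1]
  L: [ 2  0  1  3  0  0]
RREF → pivots at {α,f} ⇒ r = 2
n=6, r=2 ⇒ 4 dimensionless groups

4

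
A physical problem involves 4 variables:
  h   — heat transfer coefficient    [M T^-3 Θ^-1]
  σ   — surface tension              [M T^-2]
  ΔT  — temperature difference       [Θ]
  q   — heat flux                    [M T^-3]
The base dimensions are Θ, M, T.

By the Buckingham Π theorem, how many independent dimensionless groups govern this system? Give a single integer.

1

Write exponents as rows Θ,M,T / cols h,σ,ΔT,q:
  Θ: [-1  0  1  0]
  M: [ 1  1  0  1]
  T: [-3 -2  0 -3]
RREF → pivots at {h,σ,ΔT} ⇒ r = 3
Π count = n − r = 4 − 3 = 1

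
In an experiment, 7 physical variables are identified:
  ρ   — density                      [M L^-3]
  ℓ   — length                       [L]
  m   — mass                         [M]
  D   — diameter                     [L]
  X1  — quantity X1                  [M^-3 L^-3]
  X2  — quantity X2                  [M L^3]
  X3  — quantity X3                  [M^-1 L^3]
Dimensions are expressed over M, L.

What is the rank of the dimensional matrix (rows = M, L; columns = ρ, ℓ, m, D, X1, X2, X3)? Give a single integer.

2

Dimensional matrix (M×L by ρ×ℓ×m×D×X1×X2×X3):
  M: [ 1  0  1  0 -3  1 -1]
  L: [-3  1  0  1 -3  3  3]
RREF → pivots at {ρ,ℓ} ⇒ r = 2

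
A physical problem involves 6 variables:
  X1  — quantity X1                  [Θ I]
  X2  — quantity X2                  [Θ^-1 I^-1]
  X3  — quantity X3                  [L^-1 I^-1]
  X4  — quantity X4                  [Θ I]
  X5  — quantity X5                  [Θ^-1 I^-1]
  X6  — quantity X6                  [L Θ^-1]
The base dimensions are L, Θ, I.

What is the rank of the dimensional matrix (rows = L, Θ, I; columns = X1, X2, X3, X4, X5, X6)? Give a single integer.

2

Write exponents as rows L,Θ,I / cols X1,X2,X3,X4,X5,X6:
  L: [ 0  0 -1  0  0  1]
  Θ: [ 1 -1  0  1 -1 -1]
  I: [ 1 -1 -1  1 -1  0]
RREF → pivots at {X1,X3} ⇒ r = 2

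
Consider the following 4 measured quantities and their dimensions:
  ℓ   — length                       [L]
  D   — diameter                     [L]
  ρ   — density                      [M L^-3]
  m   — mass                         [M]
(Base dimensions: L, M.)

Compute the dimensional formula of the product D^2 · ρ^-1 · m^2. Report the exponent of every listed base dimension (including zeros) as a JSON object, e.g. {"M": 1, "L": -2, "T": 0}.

Exponent matrix [L,M] × [ℓ,D,ρ,m]:
  L: [ 1  1 -3  0]
  M: [ 0  0  1  1]
  [L]: (2)·1+(-1)·-3+(2)·0 = 5
  [M]: (2)·0+(-1)·1+(2)·1 = 1
⇒ L^5 M

{"L": 5, "M": 1}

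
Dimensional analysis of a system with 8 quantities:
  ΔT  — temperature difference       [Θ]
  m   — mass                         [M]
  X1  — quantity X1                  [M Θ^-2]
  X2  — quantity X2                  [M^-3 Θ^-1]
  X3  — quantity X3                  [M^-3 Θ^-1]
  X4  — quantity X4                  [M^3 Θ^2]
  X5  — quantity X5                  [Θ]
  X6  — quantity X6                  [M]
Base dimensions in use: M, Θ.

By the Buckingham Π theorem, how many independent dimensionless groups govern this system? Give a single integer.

Exponent matrix [M,Θ] × [ΔT,m,X1,X2,X3,X4,X5,X6]:
  M: [ 0  1  1 -3 -3  3  0  1]
  Θ: [ 1  0 -2 -1 -1  2  1  0]
Echelon form has 2 nonzero rows (pivots: ΔT,m)
8 vars − rank 2 = 6 Π groups

6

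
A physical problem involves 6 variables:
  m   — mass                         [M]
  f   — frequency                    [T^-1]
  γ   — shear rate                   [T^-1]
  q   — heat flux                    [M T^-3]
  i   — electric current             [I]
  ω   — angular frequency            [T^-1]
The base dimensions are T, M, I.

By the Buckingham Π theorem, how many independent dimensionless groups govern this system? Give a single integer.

Exponent matrix [T,M,I] × [m,f,γ,q,i,ω]:
  T: [ 0 -1 -1 -3  0 -1]
  M: [ 1  0  0  1  0  0]
  I: [ 0  0  0  0  1  0]
Row reduction gives pivot columns m,f,i; rank = 3
6 vars − rank 3 = 3 Π groups

3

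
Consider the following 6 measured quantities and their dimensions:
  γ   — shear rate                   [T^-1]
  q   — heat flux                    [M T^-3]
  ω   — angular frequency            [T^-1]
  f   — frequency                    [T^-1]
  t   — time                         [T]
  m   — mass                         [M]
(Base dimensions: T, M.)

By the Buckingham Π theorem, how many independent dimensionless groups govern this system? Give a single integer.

4

Dimensional matrix (T×M by γ×q×ω×f×t×m):
  T: [-1 -3 -1 -1  1  0]
  M: [ 0  1  0  0  0  1]
RREF → pivots at {γ,q} ⇒ r = 2
n=6, r=2 ⇒ 4 dimensionless groups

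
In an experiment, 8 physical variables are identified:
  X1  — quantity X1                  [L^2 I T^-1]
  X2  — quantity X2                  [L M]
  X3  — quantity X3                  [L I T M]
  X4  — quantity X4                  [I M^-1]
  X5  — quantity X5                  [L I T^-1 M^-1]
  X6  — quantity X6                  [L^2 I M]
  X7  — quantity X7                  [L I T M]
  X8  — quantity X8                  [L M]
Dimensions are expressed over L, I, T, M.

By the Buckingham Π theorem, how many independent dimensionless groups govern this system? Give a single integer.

5

Exponent matrix [L,I,T,M] × [X1,X2,X3,X4,X5,X6,X7,X8]:
  L: [ 2  1  1  0  1  2  1  1]
  I: [ 1  0  1  1  1  1  1  0]
  T: [-1  0  1  0 -1  0  1  0]
  M: [ 0  1  1 -1 -1  1  1  1]
Echelon form has 3 nonzero rows (pivots: X1,X2,X3)
Π count = n − r = 8 − 3 = 5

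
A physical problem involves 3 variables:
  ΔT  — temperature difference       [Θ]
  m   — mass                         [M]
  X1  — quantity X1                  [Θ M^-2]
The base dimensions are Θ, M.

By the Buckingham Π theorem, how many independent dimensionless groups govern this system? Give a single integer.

1

Exponent matrix [Θ,M] × [ΔT,m,X1]:
  Θ: [ 1  0  1]
  M: [ 0  1 -2]
Echelon form has 2 nonzero rows (pivots: ΔT,m)
3 vars − rank 2 = 1 Π group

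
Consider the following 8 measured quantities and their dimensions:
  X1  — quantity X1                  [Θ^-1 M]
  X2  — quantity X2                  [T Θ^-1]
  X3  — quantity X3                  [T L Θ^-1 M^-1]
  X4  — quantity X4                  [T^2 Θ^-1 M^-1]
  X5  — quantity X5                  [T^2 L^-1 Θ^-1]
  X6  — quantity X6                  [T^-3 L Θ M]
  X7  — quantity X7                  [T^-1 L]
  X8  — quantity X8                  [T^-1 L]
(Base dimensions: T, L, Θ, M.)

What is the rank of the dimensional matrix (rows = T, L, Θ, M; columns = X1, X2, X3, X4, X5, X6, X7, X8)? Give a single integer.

3

Write exponents as rows T,L,Θ,M / cols X1,X2,X3,X4,X5,X6,X7,X8:
  T: [ 0  1  1  2  2 -3 -1 -1]
  L: [ 0  0  1  0 -1  1  1  1]
  Θ: [-1 -1 -1 -1 -1  1  0  0]
  M: [ 1  0 -1 -1  0  1  0  0]
Row reduction gives pivot columns X1,X2,X3; rank = 3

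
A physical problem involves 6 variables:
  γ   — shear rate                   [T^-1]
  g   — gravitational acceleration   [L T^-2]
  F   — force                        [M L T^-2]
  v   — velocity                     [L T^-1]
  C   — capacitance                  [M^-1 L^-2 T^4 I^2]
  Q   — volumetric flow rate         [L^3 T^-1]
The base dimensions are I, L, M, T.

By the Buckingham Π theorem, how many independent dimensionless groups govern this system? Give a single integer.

Exponent matrix [I,L,M,T] × [γ,g,F,v,C,Q]:
  I: [ 0  0  0  0  2  0]
  L: [ 0  1  1  1 -2  3]
  M: [ 0  0  1  0 -1  0]
  T: [-1 -2 -2 -1  4 -1]
RREF → pivots at {γ,g,F,C} ⇒ r = 4
6 vars − rank 4 = 2 Π groups

2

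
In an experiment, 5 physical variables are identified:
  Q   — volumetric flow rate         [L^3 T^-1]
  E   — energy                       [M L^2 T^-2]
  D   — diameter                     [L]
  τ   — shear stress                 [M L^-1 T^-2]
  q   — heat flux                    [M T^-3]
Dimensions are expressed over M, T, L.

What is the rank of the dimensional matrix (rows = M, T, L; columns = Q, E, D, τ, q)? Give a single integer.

Exponent matrix [M,T,L] × [Q,E,D,τ,q]:
  M: [ 0  1  0  1  1]
  T: [-1 -2  0 -2 -3]
  L: [ 3  2  1 -1  0]
Row reduction gives pivot columns Q,E,D; rank = 3

3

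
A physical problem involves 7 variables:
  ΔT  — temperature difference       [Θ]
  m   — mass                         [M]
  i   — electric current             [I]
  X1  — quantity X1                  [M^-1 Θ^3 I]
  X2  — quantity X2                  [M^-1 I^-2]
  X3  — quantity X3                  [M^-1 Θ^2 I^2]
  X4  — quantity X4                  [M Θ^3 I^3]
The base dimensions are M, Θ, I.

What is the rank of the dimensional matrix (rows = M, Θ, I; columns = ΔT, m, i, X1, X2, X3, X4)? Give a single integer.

3

Exponent matrix [M,Θ,I] × [ΔT,m,i,X1,X2,X3,X4]:
  M: [ 0  1  0 -1 -1 -1  1]
  Θ: [ 1  0  0  3  0  2  3]
  I: [ 0  0  1  1 -2  2  3]
Row reduction gives pivot columns ΔT,m,i; rank = 3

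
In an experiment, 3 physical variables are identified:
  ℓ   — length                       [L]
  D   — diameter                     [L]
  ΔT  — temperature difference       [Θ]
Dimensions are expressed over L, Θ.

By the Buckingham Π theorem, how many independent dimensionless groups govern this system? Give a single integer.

1

Write exponents as rows L,Θ / cols ℓ,D,ΔT:
  L: [ 1  1  0]
  Θ: [ 0  0  1]
RREF → pivots at {ℓ,ΔT} ⇒ r = 2
3 vars − rank 2 = 1 Π group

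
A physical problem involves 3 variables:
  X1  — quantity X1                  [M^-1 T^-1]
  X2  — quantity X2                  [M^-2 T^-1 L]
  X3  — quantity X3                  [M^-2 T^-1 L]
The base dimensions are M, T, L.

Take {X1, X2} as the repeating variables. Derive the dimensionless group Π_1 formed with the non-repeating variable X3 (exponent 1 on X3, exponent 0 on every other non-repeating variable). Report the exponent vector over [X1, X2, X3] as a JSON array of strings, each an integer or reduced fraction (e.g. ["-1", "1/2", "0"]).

Dimensional matrix (M×T×L by X1×X2×X3):
  M: [-1 -2 -2]
  T: [-1 -1 -1]
  L: [ 0  1  1]
RREF → pivots at {X1,X2} ⇒ r = 2
Pivot set = {X1,X2}, free = {X3}
RREF:
  r0: [   1    0    0]
  r1: [   0    1    1]
  r2: [   0    0    0]
Fix exponent of X3 at 1; solve each RREF row for its pivot's exponent:
  r0: exp(X1) + (0)·1 = 0 ⇒ exp(X1) = 0
  r1: exp(X2) + (1)·1 = 0 ⇒ exp(X2) = -1
Π_1 = X2^-1 · X3

["0", "-1", "1"]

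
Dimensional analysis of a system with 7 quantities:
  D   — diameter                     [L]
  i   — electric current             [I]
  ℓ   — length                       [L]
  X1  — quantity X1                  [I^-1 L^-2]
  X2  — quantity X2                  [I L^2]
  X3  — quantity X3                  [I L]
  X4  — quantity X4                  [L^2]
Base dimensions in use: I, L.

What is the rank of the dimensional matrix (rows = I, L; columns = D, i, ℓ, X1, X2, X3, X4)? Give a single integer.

2

Exponent matrix [I,L] × [D,i,ℓ,X1,X2,X3,X4]:
  I: [ 0  1  0 -1  1  1  0]
  L: [ 1  0  1 -2  2  1  2]
Echelon form has 2 nonzero rows (pivots: D,i)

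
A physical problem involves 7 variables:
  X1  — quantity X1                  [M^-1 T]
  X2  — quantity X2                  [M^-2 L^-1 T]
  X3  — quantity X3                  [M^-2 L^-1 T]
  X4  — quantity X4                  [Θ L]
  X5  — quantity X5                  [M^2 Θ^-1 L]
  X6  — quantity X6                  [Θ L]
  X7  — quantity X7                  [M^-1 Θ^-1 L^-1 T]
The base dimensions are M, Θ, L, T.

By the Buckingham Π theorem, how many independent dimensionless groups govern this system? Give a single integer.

Write exponents as rows M,Θ,L,T / cols X1,X2,X3,X4,X5,X6,X7:
  M: [-1 -2 -2  0  2  0 -1]
  Θ: [ 0  0  0  1 -1  1 -1]
  L: [ 0 -1 -1  1  1  1 -1]
  T: [ 1  1  1  0  0  0  1]
RREF → pivots at {X1,X2,X4} ⇒ r = 3
Π count = n − r = 7 − 3 = 4

4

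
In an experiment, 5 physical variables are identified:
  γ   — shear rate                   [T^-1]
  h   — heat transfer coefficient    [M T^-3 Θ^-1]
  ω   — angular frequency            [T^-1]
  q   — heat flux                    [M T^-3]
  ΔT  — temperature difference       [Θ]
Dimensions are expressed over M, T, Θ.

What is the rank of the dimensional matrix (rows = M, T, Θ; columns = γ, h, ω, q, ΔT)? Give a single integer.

3

Dimensional matrix (M×T×Θ by γ×h×ω×q×ΔT):
  M: [ 0  1  0  1  0]
  T: [-1 -3 -1 -3  0]
  Θ: [ 0 -1  0  0  1]
RREF → pivots at {γ,h,q} ⇒ r = 3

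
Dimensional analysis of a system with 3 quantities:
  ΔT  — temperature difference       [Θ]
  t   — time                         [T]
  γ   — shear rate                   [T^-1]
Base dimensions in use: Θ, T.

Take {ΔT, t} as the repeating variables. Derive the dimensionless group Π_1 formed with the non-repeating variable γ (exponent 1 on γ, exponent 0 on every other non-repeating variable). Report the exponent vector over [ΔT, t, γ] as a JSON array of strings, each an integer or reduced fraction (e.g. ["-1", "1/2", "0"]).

Write exponents as rows Θ,T / cols ΔT,t,γ:
  Θ: [ 1  0  0]
  T: [ 0  1 -1]
Row reduction gives pivot columns ΔT,t; rank = 2
Pivot set = {ΔT,t}, free = {γ}
RREF:
  r0: [   1    0    0]
  r1: [   0    1   -1]
Fix exponent of γ at 1; solve each RREF row for its pivot's exponent:
  r0: exp(ΔT) + (0)·1 = 0 ⇒ exp(ΔT) = 0
  r1: exp(t) + (-1)·1 = 0 ⇒ exp(t) = 1
Π_1 = t · γ

["0", "1", "1"]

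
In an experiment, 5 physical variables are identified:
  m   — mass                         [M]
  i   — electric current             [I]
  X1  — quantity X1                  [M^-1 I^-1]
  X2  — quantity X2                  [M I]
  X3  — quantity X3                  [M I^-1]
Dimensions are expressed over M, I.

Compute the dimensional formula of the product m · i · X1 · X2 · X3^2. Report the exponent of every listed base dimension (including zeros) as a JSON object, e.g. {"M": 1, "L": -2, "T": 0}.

{"M": 3, "I": -1}

Dimensional matrix (M×I by m×i×X1×X2×X3):
  M: [ 1  0 -1  1  1]
  I: [ 0  1 -1  1 -1]
  [M]: (1)·1+(1)·0+(1)·-1+(1)·1+(2)·1 = 3
  [I]: (1)·0+(1)·1+(1)·-1+(1)·1+(2)·-1 = -1
⇒ M^3 I^-1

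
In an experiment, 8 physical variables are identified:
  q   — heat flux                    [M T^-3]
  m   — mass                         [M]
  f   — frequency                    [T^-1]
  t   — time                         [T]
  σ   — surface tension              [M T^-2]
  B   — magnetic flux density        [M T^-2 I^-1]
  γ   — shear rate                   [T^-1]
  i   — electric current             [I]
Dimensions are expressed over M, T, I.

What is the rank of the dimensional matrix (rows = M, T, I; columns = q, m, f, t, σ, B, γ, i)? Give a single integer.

3

Write exponents as rows M,T,I / cols q,m,f,t,σ,B,γ,i:
  M: [ 1  1  0  0  1  1  0  0]
  T: [-3  0 -1  1 -2 -2 -1  0]
  I: [ 0  0  0  0  0 -1  0  1]
Echelon form has 3 nonzero rows (pivots: q,m,B)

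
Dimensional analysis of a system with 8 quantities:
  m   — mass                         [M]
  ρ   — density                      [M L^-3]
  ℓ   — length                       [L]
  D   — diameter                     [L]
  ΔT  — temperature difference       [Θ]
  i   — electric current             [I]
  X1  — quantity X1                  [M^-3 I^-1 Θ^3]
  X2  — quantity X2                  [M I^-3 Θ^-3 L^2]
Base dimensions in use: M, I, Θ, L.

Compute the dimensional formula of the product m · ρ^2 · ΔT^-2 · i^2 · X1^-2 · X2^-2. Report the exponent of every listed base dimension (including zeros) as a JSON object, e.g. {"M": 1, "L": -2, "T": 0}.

Exponent matrix [M,I,Θ,L] × [m,ρ,ℓ,D,ΔT,i,X1,X2]:
  M: [ 1  1  0  0  0  0 -3  1]
  I: [ 0  0  0  0  0  1 -1 -3]
  Θ: [ 0  0  0  0  1  0  3 -3]
  L: [ 0 -3  1  1  0  0  0  2]
  [M]: (1)·1+(2)·1+(-2)·0+(2)·0+(-2)·-3+(-2)·1 = 7
  [I]: (1)·0+(2)·0+(-2)·0+(2)·1+(-2)·-1+(-2)·-3 = 10
  [Θ]: (1)·0+(2)·0+(-2)·1+(2)·0+(-2)·3+(-2)·-3 = -2
  [L]: (1)·0+(2)·-3+(-2)·0+(2)·0+(-2)·0+(-2)·2 = -10
⇒ M^7 I^10 Θ^-2 L^-10

{"M": 7, "I": 10, "Θ": -2, "L": -10}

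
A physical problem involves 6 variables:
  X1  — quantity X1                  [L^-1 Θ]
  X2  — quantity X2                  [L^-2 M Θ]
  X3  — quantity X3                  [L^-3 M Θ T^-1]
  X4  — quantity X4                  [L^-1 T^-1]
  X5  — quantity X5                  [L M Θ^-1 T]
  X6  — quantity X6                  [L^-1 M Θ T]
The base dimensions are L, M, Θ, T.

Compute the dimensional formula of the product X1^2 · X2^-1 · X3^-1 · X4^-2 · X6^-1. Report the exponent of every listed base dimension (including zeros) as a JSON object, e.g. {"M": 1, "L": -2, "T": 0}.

{"L": 6, "M": -3, "Θ": -1, "T": 2}

Write exponents as rows L,M,Θ,T / cols X1,X2,X3,X4,X5,X6:
  L: [-1 -2 -3 -1  1 -1]
  M: [ 0  1  1  0  1  1]
  Θ: [ 1  1  1  0 -1  1]
  T: [ 0  0 -1 -1  1  1]
  [L]: (2)·-1+(-1)·-2+(-1)·-3+(-2)·-1+(-1)·-1 = 6
  [M]: (2)·0+(-1)·1+(-1)·1+(-2)·0+(-1)·1 = -3
  [Θ]: (2)·1+(-1)·1+(-1)·1+(-2)·0+(-1)·1 = -1
  [T]: (2)·0+(-1)·0+(-1)·-1+(-2)·-1+(-1)·1 = 2
⇒ L^6 M^-3 Θ^-1 T^2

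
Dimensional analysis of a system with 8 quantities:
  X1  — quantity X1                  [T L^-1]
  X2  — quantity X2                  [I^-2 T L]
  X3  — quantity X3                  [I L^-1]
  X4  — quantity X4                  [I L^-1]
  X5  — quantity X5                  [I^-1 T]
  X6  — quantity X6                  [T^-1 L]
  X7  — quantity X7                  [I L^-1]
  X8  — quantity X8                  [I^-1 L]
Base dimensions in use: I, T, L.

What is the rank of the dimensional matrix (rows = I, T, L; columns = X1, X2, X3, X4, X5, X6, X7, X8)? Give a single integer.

Exponent matrix [I,T,L] × [X1,X2,X3,X4,X5,X6,X7,X8]:
  I: [ 0 -2  1  1 -1  0  1 -1]
  T: [ 1  1  0  0  1 -1  0  0]
  L: [-1  1 -1 -1  0  1 -1  1]
RREF → pivots at {X1,X2} ⇒ r = 2

2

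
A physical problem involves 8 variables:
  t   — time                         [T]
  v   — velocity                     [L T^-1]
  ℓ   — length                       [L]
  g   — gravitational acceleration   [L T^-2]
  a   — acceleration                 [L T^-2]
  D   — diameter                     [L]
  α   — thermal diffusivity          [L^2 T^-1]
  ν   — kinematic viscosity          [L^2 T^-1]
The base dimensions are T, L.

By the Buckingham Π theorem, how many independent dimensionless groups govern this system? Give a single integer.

6

Dimensional matrix (T×L by t×v×ℓ×g×a×D×α×ν):
  T: [ 1 -1  0 -2 -2  0 -1 -1]
  L: [ 0  1  1  1  1  1  2  2]
Row reduction gives pivot columns t,v; rank = 2
8 vars − rank 2 = 6 Π groups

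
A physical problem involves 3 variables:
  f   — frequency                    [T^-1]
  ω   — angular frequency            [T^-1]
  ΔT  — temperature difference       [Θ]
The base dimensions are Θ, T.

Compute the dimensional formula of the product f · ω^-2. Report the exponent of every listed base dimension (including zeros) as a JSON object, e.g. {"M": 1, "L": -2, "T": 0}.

Write exponents as rows Θ,T / cols f,ω,ΔT:
  Θ: [ 0  0  1]
  T: [-1 -1  0]
  [Θ]: (1)·0+(-2)·0 = 0
  [T]: (1)·-1+(-2)·-1 = 1
⇒ T

{"Θ": 0, "T": 1}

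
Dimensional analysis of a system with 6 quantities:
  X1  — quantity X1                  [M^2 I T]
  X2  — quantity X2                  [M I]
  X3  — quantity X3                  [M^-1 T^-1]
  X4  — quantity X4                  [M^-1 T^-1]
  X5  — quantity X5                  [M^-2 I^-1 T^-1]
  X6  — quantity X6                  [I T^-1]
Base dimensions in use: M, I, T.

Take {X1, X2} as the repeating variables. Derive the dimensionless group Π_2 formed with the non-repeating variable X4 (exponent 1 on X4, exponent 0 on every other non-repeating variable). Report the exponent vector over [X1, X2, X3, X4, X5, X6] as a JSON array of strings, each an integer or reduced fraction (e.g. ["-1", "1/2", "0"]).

["1", "-1", "0", "1", "0", "0"]

Exponent matrix [M,I,T] × [X1,X2,X3,X4,X5,X6]:
  M: [ 2  1 -1 -1 -2  0]
  I: [ 1  1  0  0 -1  1]
  T: [ 1  0 -1 -1 -1 -1]
Row reduction gives pivot columns X1,X2; rank = 2
Repeat: X1,X2; free: X3,X4,X5,X6
RREF:
  r0: [   1    0   -1   -1   -1   -1]
  r1: [   0    1    1    1    0    2]
  r2: [   0    0    0    0    0    0]
Fix exponent of X4 at 1, X3 at 0, X5 at 0, X6 at 0; solve each RREF row for its pivot's exponent:
  r0: exp(X1) + (-1)·1 = 0 ⇒ exp(X1) = 1
  r1: exp(X2) + (1)·1 = 0 ⇒ exp(X2) = -1
Π_2 = X1 · X2^-1 · X4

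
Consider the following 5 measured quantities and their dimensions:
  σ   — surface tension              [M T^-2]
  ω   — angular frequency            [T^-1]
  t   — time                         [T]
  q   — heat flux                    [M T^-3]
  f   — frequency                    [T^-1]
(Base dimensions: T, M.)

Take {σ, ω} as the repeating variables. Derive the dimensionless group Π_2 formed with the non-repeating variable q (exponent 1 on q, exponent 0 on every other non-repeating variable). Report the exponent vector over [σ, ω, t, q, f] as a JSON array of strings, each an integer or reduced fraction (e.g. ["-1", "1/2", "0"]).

["-1", "-1", "0", "1", "0"]

Exponent matrix [T,M] × [σ,ω,t,q,f]:
  T: [-2 -1  1 -3 -1]
  M: [ 1  0  0  1  0]
Echelon form has 2 nonzero rows (pivots: σ,ω)
Repeat: σ,ω; free: t,q,f
RREF:
  r0: [   1    0    0    1    0]
  r1: [   0    1   -1    1    1]
Fix exponent of q at 1, t at 0, f at 0; solve each RREF row for its pivot's exponent:
  r0: exp(σ) + (1)·1 = 0 ⇒ exp(σ) = -1
  r1: exp(ω) + (1)·1 = 0 ⇒ exp(ω) = -1
Π_2 = σ^-1 · ω^-1 · q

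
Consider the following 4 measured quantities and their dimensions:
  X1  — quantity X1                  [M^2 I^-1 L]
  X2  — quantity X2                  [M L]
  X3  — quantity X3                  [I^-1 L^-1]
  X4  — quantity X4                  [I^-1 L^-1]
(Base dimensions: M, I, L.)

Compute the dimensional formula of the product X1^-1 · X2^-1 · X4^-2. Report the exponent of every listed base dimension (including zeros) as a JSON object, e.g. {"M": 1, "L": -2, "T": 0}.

Exponent matrix [M,I,L] × [X1,X2,X3,X4]:
  M: [ 2  1  0  0]
  I: [-1  0 -1 -1]
  L: [ 1  1 -1 -1]
  [M]: (-1)·2+(-1)·1+(-2)·0 = -3
  [I]: (-1)·-1+(-1)·0+(-2)·-1 = 3
  [L]: (-1)·1+(-1)·1+(-2)·-1 = 0
⇒ M^-3 I^3

{"M": -3, "I": 3, "L": 0}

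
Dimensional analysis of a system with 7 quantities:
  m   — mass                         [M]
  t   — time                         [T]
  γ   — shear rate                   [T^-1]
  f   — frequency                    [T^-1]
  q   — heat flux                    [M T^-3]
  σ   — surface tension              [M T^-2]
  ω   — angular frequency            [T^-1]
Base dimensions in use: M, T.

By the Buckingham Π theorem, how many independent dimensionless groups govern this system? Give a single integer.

5

Write exponents as rows M,T / cols m,t,γ,f,q,σ,ω:
  M: [ 1  0  0  0  1  1  0]
  T: [ 0  1 -1 -1 -3 -2 -1]
Echelon form has 2 nonzero rows (pivots: m,t)
Π count = n − r = 7 − 2 = 5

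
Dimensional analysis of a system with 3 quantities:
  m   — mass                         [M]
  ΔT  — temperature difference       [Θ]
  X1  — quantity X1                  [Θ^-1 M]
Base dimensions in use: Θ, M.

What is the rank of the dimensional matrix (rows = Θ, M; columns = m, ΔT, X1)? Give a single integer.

2

Write exponents as rows Θ,M / cols m,ΔT,X1:
  Θ: [ 0  1 -1]
  M: [ 1  0  1]
RREF → pivots at {m,ΔT} ⇒ r = 2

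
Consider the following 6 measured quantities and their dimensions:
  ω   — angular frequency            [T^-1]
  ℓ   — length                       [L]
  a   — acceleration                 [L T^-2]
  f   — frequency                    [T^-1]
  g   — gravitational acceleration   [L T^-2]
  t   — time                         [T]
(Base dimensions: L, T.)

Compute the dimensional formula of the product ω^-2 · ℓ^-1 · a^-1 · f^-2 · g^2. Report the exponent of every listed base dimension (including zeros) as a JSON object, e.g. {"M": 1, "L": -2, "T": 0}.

{"L": 0, "T": 2}

Dimensional matrix (L×T by ω×ℓ×a×f×g×t):
  L: [ 0  1  1  0  1  0]
  T: [-1  0 -2 -1 -2  1]
  [L]: (-2)·0+(-1)·1+(-1)·1+(-2)·0+(2)·1 = 0
  [T]: (-2)·-1+(-1)·0+(-1)·-2+(-2)·-1+(2)·-2 = 2
⇒ T^2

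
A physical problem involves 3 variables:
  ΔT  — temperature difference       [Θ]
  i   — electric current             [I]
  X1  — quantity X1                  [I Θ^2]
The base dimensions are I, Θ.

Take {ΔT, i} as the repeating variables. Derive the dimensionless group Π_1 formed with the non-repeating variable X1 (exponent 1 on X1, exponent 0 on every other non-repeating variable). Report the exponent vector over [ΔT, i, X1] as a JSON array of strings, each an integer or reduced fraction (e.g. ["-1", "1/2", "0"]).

["-2", "-1", "1"]

Exponent matrix [I,Θ] × [ΔT,i,X1]:
  I: [ 0  1  1]
  Θ: [ 1  0  2]
Row reduction gives pivot columns ΔT,i; rank = 2
Pivot set = {ΔT,i}, free = {X1}
RREF:
  r0: [   1    0    2]
  r1: [   0    1    1]
Fix exponent of X1 at 1; solve each RREF row for its pivot's exponent:
  r0: exp(ΔT) + (2)·1 = 0 ⇒ exp(ΔT) = -2
  r1: exp(i) + (1)·1 = 0 ⇒ exp(i) = -1
Π_1 = ΔT^-2 · i^-1 · X1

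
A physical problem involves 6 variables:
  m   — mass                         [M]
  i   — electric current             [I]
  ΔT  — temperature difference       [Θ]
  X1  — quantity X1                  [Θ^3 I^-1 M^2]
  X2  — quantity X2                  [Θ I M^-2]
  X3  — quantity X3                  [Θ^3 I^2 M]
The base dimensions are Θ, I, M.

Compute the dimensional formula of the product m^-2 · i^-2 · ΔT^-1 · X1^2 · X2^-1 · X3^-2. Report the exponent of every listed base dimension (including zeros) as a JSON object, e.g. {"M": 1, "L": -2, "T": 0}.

Write exponents as rows Θ,I,M / cols m,i,ΔT,X1,X2,X3:
  Θ: [ 0  0  1  3  1  3]
  I: [ 0  1  0 -1  1  2]
  M: [ 1  0  0  2 -2  1]
  [Θ]: (-2)·0+(-2)·0+(-1)·1+(2)·3+(-1)·1+(-2)·3 = -2
  [I]: (-2)·0+(-2)·1+(-1)·0+(2)·-1+(-1)·1+(-2)·2 = -9
  [M]: (-2)·1+(-2)·0+(-1)·0+(2)·2+(-1)·-2+(-2)·1 = 2
⇒ Θ^-2 I^-9 M^2

{"Θ": -2, "I": -9, "M": 2}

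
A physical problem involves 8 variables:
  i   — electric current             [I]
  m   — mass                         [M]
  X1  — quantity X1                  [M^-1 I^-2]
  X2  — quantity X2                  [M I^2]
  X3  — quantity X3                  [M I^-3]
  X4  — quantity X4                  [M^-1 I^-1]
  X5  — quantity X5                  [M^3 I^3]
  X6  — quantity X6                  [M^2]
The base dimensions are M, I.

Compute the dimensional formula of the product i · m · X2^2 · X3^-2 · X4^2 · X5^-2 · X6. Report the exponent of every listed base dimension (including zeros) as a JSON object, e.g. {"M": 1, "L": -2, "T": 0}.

Exponent matrix [M,I] × [i,m,X1,X2,X3,X4,X5,X6]:
  M: [ 0  1 -1  1  1 -1  3  2]
  I: [ 1  0 -2  2 -3 -1  3  0]
  [M]: (1)·0+(1)·1+(2)·1+(-2)·1+(2)·-1+(-2)·3+(1)·2 = -5
  [I]: (1)·1+(1)·0+(2)·2+(-2)·-3+(2)·-1+(-2)·3+(1)·0 = 3
⇒ M^-5 I^3

{"M": -5, "I": 3}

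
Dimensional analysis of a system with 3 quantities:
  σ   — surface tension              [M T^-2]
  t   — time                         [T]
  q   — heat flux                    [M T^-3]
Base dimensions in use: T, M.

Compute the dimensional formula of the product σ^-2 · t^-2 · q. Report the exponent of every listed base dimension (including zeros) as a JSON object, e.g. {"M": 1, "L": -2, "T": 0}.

{"T": -1, "M": -1}

Exponent matrix [T,M] × [σ,t,q]:
  T: [-2  1 -3]
  M: [ 1  0  1]
  [T]: (-2)·-2+(-2)·1+(1)·-3 = -1
  [M]: (-2)·1+(-2)·0+(1)·1 = -1
⇒ T^-1 M^-1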